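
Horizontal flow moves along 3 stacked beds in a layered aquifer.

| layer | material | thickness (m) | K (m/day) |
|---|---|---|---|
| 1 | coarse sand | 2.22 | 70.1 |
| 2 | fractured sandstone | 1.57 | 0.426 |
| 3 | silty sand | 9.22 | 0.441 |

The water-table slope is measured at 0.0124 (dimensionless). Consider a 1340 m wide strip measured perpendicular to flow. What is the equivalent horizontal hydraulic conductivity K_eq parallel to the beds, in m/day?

Flow is parallel to layering, so each bed carries its own Darcy discharge and the transmissivities add.
Σ(K_i·b_i) = 70.1×2.22 + 0.426×1.57 + 0.441×9.22 = 160.4 m²/day.
Total thickness b = 13.01 m, so K_eq = Σ(K_i·b_i)/b = 12.33 m/day.

12.3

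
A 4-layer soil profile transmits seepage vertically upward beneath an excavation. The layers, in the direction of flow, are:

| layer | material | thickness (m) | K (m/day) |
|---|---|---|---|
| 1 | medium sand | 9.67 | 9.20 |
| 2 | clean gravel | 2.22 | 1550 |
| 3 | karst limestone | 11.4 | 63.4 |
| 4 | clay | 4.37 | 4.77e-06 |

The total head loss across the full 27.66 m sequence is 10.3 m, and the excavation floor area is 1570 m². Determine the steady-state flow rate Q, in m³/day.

Flow is perpendicular to layering, so the layers act in series and the equivalent K is the thickness-weighted harmonic mean.
Total thickness L = 9.67 + 2.22 + 11.4 + 4.37 = 27.66 m.
Σ(b_i/K_i) = 9.67/9.20 + 2.22/1550 + 11.4/63.4 + 4.37/4.77e-06 = 9.161e+05 d.
K_eq = L / Σ(b_i/K_i) = 27.66 / 9.161e+05 = 3.019e-05 m/day.
Q = K_eq · A · (Δh/L) = 3.019e-05 × 1570 × (10.3/27.66) = 0.01765 m³/day.

0.0177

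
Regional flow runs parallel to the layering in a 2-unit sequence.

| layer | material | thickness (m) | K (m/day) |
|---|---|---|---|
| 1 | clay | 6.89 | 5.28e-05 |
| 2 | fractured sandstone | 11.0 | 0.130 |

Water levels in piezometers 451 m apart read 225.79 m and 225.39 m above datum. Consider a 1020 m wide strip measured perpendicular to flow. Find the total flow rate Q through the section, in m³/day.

Flow is parallel to layering, so each bed carries its own Darcy discharge and the transmissivities add.
Σ(K_i·b_i) = 5.28e-05×6.89 + 0.130×11.0 = 1.430 m²/day.
Hydraulic gradient i = (225.79 − 225.39) / 451 = 0.4 / 451 = 0.0008869.
Q = Σ(K_i·b_i) · W · i = 1.430 × 1020 × 0.0008869 = 1.294 m³/day.

1.29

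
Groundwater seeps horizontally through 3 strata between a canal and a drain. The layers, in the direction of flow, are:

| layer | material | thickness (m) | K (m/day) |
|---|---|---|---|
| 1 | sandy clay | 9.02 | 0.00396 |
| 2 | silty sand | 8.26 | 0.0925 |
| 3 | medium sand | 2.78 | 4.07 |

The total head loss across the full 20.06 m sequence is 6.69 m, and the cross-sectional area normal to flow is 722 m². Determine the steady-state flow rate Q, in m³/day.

Flow is perpendicular to layering, so the layers act in series and the equivalent K is the thickness-weighted harmonic mean.
Total thickness L = 9.02 + 8.26 + 2.78 = 20.06 m.
Σ(b_i/K_i) = 9.02/0.00396 + 8.26/0.0925 + 2.78/4.07 = 2368 d.
K_eq = L / Σ(b_i/K_i) = 20.06 / 2368 = 0.008472 m/day.
Q = K_eq · A · (Δh/L) = 0.008472 × 722 × (6.69/20.06) = 2.040 m³/day.

2.04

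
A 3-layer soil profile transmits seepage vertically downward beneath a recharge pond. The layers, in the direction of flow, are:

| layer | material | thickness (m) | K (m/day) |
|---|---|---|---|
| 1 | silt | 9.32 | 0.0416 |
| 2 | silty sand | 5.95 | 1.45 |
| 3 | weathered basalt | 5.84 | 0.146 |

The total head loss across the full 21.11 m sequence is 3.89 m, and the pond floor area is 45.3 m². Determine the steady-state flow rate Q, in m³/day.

0.657

Flow is perpendicular to layering, so the layers act in series and the equivalent K is the thickness-weighted harmonic mean.
Total thickness L = 9.32 + 5.95 + 5.84 = 21.11 m.
Σ(b_i/K_i) = 9.32/0.0416 + 5.95/1.45 + 5.84/0.146 = 268.1 d.
K_eq = L / Σ(b_i/K_i) = 21.11 / 268.1 = 0.07873 m/day.
Q = K_eq · A · (Δh/L) = 0.07873 × 45.3 × (3.89/21.11) = 0.6572 m³/day.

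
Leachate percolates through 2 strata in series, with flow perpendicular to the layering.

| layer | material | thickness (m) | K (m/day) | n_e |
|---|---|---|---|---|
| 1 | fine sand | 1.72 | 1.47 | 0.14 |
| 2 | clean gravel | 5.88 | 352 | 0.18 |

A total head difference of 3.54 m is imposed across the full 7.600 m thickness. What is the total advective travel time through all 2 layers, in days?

With flow normal to the layers, continuity requires the same specific discharge q through every layer.
Σ(b_i/K_i) = 1.72/1.47 + 5.88/352 = 1.187 d.
q = Δh / Σ(b_i/K_i) = 3.54 / 1.187 = 2.983 m/day.
In each layer the seepage velocity is v_i = q/n_i, so the layer transit time is t_i = b_i·n_i / q:
  layer 1 (fine sand): t_1 = 1.72 × 0.14 / 2.983 = 0.08073 d
  layer 2 (clean gravel): t_2 = 5.88 × 0.18 / 2.983 = 0.3548 d
Total t = Σ t_i = 0.4356 days.

0.436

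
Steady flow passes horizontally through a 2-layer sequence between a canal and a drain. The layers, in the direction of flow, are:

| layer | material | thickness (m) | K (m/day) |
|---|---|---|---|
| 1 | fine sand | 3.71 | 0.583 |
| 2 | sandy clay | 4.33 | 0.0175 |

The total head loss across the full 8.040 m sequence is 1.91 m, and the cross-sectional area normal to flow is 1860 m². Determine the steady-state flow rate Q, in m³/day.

14.0

Flow is perpendicular to layering, so the layers act in series and the equivalent K is the thickness-weighted harmonic mean.
Total thickness L = 3.71 + 4.33 = 8.040 m.
Σ(b_i/K_i) = 3.71/0.583 + 4.33/0.0175 = 253.8 d.
K_eq = L / Σ(b_i/K_i) = 8.040 / 253.8 = 0.03168 m/day.
Q = K_eq · A · (Δh/L) = 0.03168 × 1860 × (1.91/8.040) = 14.00 m³/day.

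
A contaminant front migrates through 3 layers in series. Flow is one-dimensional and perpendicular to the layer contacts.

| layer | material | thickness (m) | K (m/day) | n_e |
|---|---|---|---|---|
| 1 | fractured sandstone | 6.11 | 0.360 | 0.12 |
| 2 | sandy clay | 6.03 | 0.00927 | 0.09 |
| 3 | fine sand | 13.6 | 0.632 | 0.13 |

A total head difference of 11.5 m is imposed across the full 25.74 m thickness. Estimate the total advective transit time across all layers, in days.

182

With flow normal to the layers, continuity requires the same specific discharge q through every layer.
Σ(b_i/K_i) = 6.11/0.360 + 6.03/0.00927 + 13.6/0.632 = 689.0 d.
q = Δh / Σ(b_i/K_i) = 11.5 / 689.0 = 0.01669 m/day.
In each layer the seepage velocity is v_i = q/n_i, so the layer transit time is t_i = b_i·n_i / q:
  layer 1 (fractured sandstone): t_1 = 6.11 × 0.12 / 0.01669 = 43.93 d
  layer 2 (sandy clay): t_2 = 6.03 × 0.09 / 0.01669 = 32.51 d
  layer 3 (fine sand): t_3 = 13.6 × 0.13 / 0.01669 = 105.9 d
Total t = Σ t_i = 182.4 days.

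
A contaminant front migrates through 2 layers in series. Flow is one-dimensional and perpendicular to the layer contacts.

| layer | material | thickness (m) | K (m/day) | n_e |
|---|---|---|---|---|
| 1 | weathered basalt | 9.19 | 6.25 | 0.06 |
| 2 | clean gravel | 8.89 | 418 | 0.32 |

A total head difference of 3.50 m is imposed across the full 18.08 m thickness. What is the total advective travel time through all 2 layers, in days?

1.45

With flow normal to the layers, continuity requires the same specific discharge q through every layer.
Σ(b_i/K_i) = 9.19/6.25 + 8.89/418 = 1.492 d.
q = Δh / Σ(b_i/K_i) = 3.50 / 1.492 = 2.346 m/day.
In each layer the seepage velocity is v_i = q/n_i, so the layer transit time is t_i = b_i·n_i / q:
  layer 1 (weathered basalt): t_1 = 9.19 × 0.06 / 2.346 = 0.2350 d
  layer 2 (clean gravel): t_2 = 8.89 × 0.32 / 2.346 = 1.212 d
Total t = Σ t_i = 1.447 days.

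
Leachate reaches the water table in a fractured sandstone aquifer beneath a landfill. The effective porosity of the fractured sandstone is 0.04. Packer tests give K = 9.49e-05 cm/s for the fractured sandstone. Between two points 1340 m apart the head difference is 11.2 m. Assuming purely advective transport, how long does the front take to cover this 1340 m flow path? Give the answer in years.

Convert K: 9.49e-05 cm/s × 864 = 0.08199 m/day.
Hydraulic gradient i = Δh / L = 11.2 / 1340 = 0.008358.
Darcy flux q = K · i = 0.08199 × 0.008358 = 0.0006853 m/day.
Seepage velocity v = q / n_e = 0.0006853 / 0.04 = 0.01713 m/day.
Travel time t = L / v = 1340 / 0.01713 = 78212 days = 214.1 years.

214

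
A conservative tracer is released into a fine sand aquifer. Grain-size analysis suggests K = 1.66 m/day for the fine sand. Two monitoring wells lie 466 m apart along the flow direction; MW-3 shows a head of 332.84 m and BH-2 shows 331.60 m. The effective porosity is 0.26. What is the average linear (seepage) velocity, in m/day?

0.0170

Hydraulic gradient i = (332.84 − 331.60) / 466 = 1.24 / 466 = 0.002661.
Darcy flux q = K · i = 1.660 × 0.002661 = 0.004417 m/day.
Seepage velocity v = q / n_e = 0.004417 / 0.26 = 0.01699 m/day.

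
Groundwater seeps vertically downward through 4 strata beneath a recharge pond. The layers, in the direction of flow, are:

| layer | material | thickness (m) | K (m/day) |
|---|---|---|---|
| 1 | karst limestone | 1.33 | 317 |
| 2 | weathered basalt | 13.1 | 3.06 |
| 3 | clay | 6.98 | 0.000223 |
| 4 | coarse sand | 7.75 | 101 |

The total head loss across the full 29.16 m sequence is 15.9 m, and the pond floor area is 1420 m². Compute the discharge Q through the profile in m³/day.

Flow is perpendicular to layering, so the layers act in series and the equivalent K is the thickness-weighted harmonic mean.
Total thickness L = 1.33 + 13.1 + 6.98 + 7.75 = 29.16 m.
Σ(b_i/K_i) = 1.33/317 + 13.1/3.06 + 6.98/0.000223 + 7.75/101 = 31305 d.
K_eq = L / Σ(b_i/K_i) = 29.16 / 31305 = 0.0009315 m/day.
Q = K_eq · A · (Δh/L) = 0.0009315 × 1420 × (15.9/29.16) = 0.7212 m³/day.

0.721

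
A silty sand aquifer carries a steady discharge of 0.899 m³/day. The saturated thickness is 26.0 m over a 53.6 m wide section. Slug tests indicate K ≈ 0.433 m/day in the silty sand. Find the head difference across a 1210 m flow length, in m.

1.80

Cross-sectional area A = 53.6 × 26.0 = 1394 m².
From Q = K·A·i, i = Q / (K·A) = 0.899 / (0.4330 × 1394) = 0.001490.
Head loss Δh = i · L = 0.001490 × 1210 = 1.803 m.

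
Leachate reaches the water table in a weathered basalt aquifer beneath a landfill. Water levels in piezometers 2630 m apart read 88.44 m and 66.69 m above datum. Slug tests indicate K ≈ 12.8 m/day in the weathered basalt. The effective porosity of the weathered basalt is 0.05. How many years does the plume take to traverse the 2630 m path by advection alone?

Hydraulic gradient i = (88.44 − 66.69) / 2630 = 21.75 / 2630 = 0.008270.
Darcy flux q = K · i = 12.80 × 0.008270 = 0.1059 m/day.
Seepage velocity v = q / n_e = 0.1059 / 0.05 = 2.117 m/day.
Travel time t = L / v = 2630 / 2.117 = 1242 days = 3.401 years.

3.40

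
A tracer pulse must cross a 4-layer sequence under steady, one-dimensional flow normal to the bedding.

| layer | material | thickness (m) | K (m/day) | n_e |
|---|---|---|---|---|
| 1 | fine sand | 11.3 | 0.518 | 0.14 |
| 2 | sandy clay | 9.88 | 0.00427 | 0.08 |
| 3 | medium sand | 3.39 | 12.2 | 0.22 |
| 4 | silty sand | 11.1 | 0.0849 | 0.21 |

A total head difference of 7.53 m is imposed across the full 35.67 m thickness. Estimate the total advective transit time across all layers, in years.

With flow normal to the layers, continuity requires the same specific discharge q through every layer.
Σ(b_i/K_i) = 11.3/0.518 + 9.88/0.00427 + 3.39/12.2 + 11.1/0.0849 = 2467 d.
q = Δh / Σ(b_i/K_i) = 7.53 / 2467 = 0.003053 m/day.
In each layer the seepage velocity is v_i = q/n_i, so the layer transit time is t_i = b_i·n_i / q:
  layer 1 (fine sand): t_1 = 11.3 × 0.14 / 0.003053 = 518.2 d
  layer 2 (sandy clay): t_2 = 9.88 × 0.08 / 0.003053 = 258.9 d
  layer 3 (medium sand): t_3 = 3.39 × 0.22 / 0.003053 = 244.3 d
  layer 4 (silty sand): t_4 = 11.1 × 0.21 / 0.003053 = 763.6 d
Total t = Σ t_i = 1785 days = 4.887 years.

4.89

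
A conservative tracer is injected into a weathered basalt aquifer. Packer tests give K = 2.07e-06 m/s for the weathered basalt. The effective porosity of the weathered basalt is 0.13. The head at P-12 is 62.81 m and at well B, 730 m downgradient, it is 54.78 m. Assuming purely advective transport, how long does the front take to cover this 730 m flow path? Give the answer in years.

132

Convert K: 2.07e-06 m/s × 86400 = 0.1788 m/day.
Hydraulic gradient i = (62.81 − 54.78) / 730 = 8.03 / 730 = 0.01100.
Darcy flux q = K · i = 0.1788 × 0.01100 = 0.001967 m/day.
Seepage velocity v = q / n_e = 0.001967 / 0.13 = 0.01513 m/day.
Travel time t = L / v = 730 / 0.01513 = 48238 days = 132.1 years.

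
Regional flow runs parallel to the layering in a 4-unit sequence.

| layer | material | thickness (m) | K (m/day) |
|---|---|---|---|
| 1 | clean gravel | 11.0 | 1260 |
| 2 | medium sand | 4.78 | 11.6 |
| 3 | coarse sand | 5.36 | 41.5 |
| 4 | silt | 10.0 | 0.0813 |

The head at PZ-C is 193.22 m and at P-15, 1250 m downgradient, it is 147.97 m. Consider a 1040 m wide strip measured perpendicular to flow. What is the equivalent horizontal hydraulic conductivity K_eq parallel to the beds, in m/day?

Flow is parallel to layering, so each bed carries its own Darcy discharge and the transmissivities add.
Σ(K_i·b_i) = 1260×11.0 + 11.6×4.78 + 41.5×5.36 + 0.0813×10.0 = 14139 m²/day.
Total thickness b = 31.14 m, so K_eq = Σ(K_i·b_i)/b = 454.0 m/day.

454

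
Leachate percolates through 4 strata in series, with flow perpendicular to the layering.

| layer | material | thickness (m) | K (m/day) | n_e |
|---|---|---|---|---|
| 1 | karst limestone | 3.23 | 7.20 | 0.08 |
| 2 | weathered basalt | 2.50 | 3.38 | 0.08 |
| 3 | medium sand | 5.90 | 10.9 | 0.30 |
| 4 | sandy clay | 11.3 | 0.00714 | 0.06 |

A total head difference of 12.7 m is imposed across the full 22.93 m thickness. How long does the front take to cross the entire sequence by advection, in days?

With flow normal to the layers, continuity requires the same specific discharge q through every layer.
Σ(b_i/K_i) = 3.23/7.20 + 2.50/3.38 + 5.90/10.9 + 11.3/0.00714 = 1584 d.
q = Δh / Σ(b_i/K_i) = 12.7 / 1584 = 0.008016 m/day.
In each layer the seepage velocity is v_i = q/n_i, so the layer transit time is t_i = b_i·n_i / q:
  layer 1 (karst limestone): t_1 = 3.23 × 0.08 / 0.008016 = 32.24 d
  layer 2 (weathered basalt): t_2 = 2.50 × 0.08 / 0.008016 = 24.95 d
  layer 3 (medium sand): t_3 = 5.90 × 0.30 / 0.008016 = 220.8 d
  layer 4 (sandy clay): t_4 = 11.3 × 0.06 / 0.008016 = 84.58 d
Total t = Σ t_i = 362.6 days.

363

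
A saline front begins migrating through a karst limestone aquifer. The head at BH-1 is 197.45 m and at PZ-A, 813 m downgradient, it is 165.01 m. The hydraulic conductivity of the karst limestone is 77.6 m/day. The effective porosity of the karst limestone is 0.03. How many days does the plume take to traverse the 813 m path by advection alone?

7.88

Hydraulic gradient i = (197.45 − 165.01) / 813 = 32.44 / 813 = 0.03990.
Darcy flux q = K · i = 77.60 × 0.03990 = 3.096 m/day.
Seepage velocity v = q / n_e = 3.096 / 0.03 = 103.2 m/day.
Travel time t = L / v = 813 / 103.2 = 7.877 days.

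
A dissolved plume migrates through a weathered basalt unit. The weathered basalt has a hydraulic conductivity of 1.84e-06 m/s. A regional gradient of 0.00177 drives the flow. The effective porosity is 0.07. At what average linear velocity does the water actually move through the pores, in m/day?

0.00402

Convert K: 1.84e-06 m/s × 86400 = 0.1590 m/day.
Hydraulic gradient i = 0.00177.
Darcy flux q = K · i = 0.1590 × 0.001770 = 0.0002814 m/day.
Seepage velocity v = q / n_e = 0.0002814 / 0.07 = 0.004020 m/day.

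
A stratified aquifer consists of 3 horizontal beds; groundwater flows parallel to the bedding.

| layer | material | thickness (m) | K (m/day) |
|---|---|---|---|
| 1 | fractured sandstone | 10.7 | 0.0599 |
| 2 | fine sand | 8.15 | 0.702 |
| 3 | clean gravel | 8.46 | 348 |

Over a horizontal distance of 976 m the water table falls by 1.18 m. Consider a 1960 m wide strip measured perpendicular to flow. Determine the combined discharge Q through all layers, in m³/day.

6990

Flow is parallel to layering, so each bed carries its own Darcy discharge and the transmissivities add.
Σ(K_i·b_i) = 0.0599×10.7 + 0.702×8.15 + 348×8.46 = 2950 m²/day.
Hydraulic gradient i = Δh / L = 1.18 / 976 = 0.001209.
Q = Σ(K_i·b_i) · W · i = 2950 × 1960 × 0.001209 = 6992 m³/day.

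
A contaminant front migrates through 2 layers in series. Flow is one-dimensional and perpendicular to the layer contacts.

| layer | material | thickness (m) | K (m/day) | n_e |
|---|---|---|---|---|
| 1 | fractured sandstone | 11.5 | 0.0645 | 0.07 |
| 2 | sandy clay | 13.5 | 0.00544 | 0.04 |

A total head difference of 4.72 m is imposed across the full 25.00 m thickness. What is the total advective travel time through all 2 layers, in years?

With flow normal to the layers, continuity requires the same specific discharge q through every layer.
Σ(b_i/K_i) = 11.5/0.0645 + 13.5/0.00544 = 2660 d.
q = Δh / Σ(b_i/K_i) = 4.72 / 2660 = 0.001774 m/day.
In each layer the seepage velocity is v_i = q/n_i, so the layer transit time is t_i = b_i·n_i / q:
  layer 1 (fractured sandstone): t_1 = 11.5 × 0.07 / 0.001774 = 453.7 d
  layer 2 (sandy clay): t_2 = 13.5 × 0.04 / 0.001774 = 304.3 d
Total t = Σ t_i = 758.0 days = 2.075 years.

2.08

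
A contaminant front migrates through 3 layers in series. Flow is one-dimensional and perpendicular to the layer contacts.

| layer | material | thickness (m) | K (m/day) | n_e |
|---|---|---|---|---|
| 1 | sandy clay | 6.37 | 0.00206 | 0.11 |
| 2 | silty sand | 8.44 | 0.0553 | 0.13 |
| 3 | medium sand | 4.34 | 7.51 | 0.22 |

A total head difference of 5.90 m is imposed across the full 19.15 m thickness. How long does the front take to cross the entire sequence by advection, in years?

4.15

With flow normal to the layers, continuity requires the same specific discharge q through every layer.
Σ(b_i/K_i) = 6.37/0.00206 + 8.44/0.0553 + 4.34/7.51 = 3245 d.
q = Δh / Σ(b_i/K_i) = 5.90 / 3245 = 0.001818 m/day.
In each layer the seepage velocity is v_i = q/n_i, so the layer transit time is t_i = b_i·n_i / q:
  layer 1 (sandy clay): t_1 = 6.37 × 0.11 / 0.001818 = 385.4 d
  layer 2 (silty sand): t_2 = 8.44 × 0.13 / 0.001818 = 603.5 d
  layer 3 (medium sand): t_3 = 4.34 × 0.22 / 0.001818 = 525.2 d
Total t = Σ t_i = 1514 days = 4.146 years.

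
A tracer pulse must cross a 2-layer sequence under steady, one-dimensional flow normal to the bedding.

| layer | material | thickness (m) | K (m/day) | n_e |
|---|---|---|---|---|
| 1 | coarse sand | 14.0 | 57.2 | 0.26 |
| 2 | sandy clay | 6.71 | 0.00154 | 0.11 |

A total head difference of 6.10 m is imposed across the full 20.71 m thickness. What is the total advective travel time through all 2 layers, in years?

8.56

With flow normal to the layers, continuity requires the same specific discharge q through every layer.
Σ(b_i/K_i) = 14.0/57.2 + 6.71/0.00154 = 4357 d.
q = Δh / Σ(b_i/K_i) = 6.10 / 4357 = 0.001400 m/day.
In each layer the seepage velocity is v_i = q/n_i, so the layer transit time is t_i = b_i·n_i / q:
  layer 1 (coarse sand): t_1 = 14.0 × 0.26 / 0.001400 = 2600 d
  layer 2 (sandy clay): t_2 = 6.71 × 0.11 / 0.001400 = 527.2 d
Total t = Σ t_i = 3127 days = 8.562 years.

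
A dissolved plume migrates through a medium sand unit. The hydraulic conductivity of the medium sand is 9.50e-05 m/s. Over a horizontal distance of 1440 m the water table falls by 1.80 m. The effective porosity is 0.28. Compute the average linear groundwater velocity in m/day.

0.0366

Convert K: 9.50e-05 m/s × 86400 = 8.208 m/day.
Hydraulic gradient i = Δh / L = 1.80 / 1440 = 0.001250.
Darcy flux q = K · i = 8.208 × 0.001250 = 0.01026 m/day.
Seepage velocity v = q / n_e = 0.01026 / 0.28 = 0.03664 m/day.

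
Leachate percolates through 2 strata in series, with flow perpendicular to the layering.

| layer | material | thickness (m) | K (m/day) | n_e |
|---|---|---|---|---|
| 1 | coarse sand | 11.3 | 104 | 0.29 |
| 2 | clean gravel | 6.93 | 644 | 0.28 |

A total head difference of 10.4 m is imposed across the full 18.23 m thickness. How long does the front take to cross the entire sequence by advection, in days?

0.0599

With flow normal to the layers, continuity requires the same specific discharge q through every layer.
Σ(b_i/K_i) = 11.3/104 + 6.93/644 = 0.1194 d.
q = Δh / Σ(b_i/K_i) = 10.4 / 0.1194 = 87.09 m/day.
In each layer the seepage velocity is v_i = q/n_i, so the layer transit time is t_i = b_i·n_i / q:
  layer 1 (coarse sand): t_1 = 11.3 × 0.29 / 87.09 = 0.03763 d
  layer 2 (clean gravel): t_2 = 6.93 × 0.28 / 87.09 = 0.02228 d
Total t = Σ t_i = 0.05991 days.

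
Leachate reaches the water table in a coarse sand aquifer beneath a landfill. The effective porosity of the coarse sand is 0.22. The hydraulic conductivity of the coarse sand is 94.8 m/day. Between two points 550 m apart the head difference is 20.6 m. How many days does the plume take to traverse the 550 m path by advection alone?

Hydraulic gradient i = Δh / L = 20.6 / 550 = 0.03745.
Darcy flux q = K · i = 94.80 × 0.03745 = 3.551 m/day.
Seepage velocity v = q / n_e = 3.551 / 0.22 = 16.14 m/day.
Travel time t = L / v = 550 / 16.14 = 34.08 days.

34.1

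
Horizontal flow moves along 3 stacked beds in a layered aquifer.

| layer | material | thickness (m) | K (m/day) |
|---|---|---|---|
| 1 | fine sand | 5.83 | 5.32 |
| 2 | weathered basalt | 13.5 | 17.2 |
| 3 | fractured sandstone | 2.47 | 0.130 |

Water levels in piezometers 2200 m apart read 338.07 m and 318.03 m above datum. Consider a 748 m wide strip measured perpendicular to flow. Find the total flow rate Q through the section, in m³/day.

Flow is parallel to layering, so each bed carries its own Darcy discharge and the transmissivities add.
Σ(K_i·b_i) = 5.32×5.83 + 17.2×13.5 + 0.130×2.47 = 263.5 m²/day.
Hydraulic gradient i = (338.07 − 318.03) / 2200 = 20.04 / 2200 = 0.009109.
Q = Σ(K_i·b_i) · W · i = 263.5 × 748 × 0.009109 = 1796 m³/day.

1800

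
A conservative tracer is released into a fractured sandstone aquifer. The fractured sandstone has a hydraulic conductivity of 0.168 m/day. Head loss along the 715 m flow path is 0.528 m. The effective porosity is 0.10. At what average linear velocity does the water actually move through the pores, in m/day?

Hydraulic gradient i = Δh / L = 0.528 / 715 = 0.0007385.
Darcy flux q = K · i = 0.1680 × 0.0007385 = 0.0001241 m/day.
Seepage velocity v = q / n_e = 0.0001241 / 0.10 = 0.001241 m/day.

0.00124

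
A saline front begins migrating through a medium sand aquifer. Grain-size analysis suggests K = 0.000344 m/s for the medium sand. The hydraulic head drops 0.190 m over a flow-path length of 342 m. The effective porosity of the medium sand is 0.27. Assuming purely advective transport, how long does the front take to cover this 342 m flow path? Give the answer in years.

15.3

Convert K: 0.000344 m/s × 86400 = 29.72 m/day.
Hydraulic gradient i = Δh / L = 0.190 / 342 = 0.0005556.
Darcy flux q = K · i = 29.72 × 0.0005556 = 0.01651 m/day.
Seepage velocity v = q / n_e = 0.01651 / 0.27 = 0.06116 m/day.
Travel time t = L / v = 342 / 0.06116 = 5592 days = 15.31 years.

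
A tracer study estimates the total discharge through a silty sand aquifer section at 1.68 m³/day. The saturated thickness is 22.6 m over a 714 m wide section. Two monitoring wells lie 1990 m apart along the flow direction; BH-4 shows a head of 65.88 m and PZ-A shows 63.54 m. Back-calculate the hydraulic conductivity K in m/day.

Cross-sectional area A = 714 × 22.6 = 16136 m².
Hydraulic gradient i = (65.88 − 63.54) / 1990 = 2.34 / 1990 = 0.001176.
From Q = K·A·i, K = Q / (A·i) = 1.68 / (16136 × 0.001176) = 0.08854 m/day.

0.0885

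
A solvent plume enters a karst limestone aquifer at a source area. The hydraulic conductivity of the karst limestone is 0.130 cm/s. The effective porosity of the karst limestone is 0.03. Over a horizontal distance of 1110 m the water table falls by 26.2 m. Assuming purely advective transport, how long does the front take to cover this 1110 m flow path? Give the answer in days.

Convert K: 0.130 cm/s × 864 = 112.3 m/day.
Hydraulic gradient i = Δh / L = 26.2 / 1110 = 0.02360.
Darcy flux q = K · i = 112.3 × 0.02360 = 2.651 m/day.
Seepage velocity v = q / n_e = 2.651 / 0.03 = 88.37 m/day.
Travel time t = L / v = 1110 / 88.37 = 12.56 days.

12.6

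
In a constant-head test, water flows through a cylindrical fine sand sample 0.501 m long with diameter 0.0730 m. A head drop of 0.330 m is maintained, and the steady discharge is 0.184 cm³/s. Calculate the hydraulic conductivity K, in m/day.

5.77

Cross-sectional area A = π·(d/2)² = π × (0.0730/2)² = 0.004185 m².
Convert discharge: 0.184 cm³/s = 1.840e-07 m³/s.
Darcy's law rearranged: K = Q·L / (A·Δh) = 1.840e-07 × 0.501 / (0.004185 × 0.330) = 6.674e-05 m/s = 5.767 m/day.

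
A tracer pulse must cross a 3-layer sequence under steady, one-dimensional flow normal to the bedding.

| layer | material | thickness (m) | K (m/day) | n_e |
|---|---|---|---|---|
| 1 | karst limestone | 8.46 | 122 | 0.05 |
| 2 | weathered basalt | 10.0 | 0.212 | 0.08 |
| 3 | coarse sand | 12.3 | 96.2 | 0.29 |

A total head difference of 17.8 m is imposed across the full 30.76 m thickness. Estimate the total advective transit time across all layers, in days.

With flow normal to the layers, continuity requires the same specific discharge q through every layer.
Σ(b_i/K_i) = 8.46/122 + 10.0/0.212 + 12.3/96.2 = 47.37 d.
q = Δh / Σ(b_i/K_i) = 17.8 / 47.37 = 0.3758 m/day.
In each layer the seepage velocity is v_i = q/n_i, so the layer transit time is t_i = b_i·n_i / q:
  layer 1 (karst limestone): t_1 = 8.46 × 0.05 / 0.3758 = 1.126 d
  layer 2 (weathered basalt): t_2 = 10.0 × 0.08 / 0.3758 = 2.129 d
  layer 3 (coarse sand): t_3 = 12.3 × 0.29 / 0.3758 = 9.492 d
Total t = Σ t_i = 12.75 days.

12.7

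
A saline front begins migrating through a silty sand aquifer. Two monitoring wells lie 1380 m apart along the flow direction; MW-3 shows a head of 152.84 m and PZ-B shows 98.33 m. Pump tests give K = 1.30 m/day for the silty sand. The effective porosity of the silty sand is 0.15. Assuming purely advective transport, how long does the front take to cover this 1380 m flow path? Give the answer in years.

11.0

Hydraulic gradient i = (152.84 − 98.33) / 1380 = 54.51 / 1380 = 0.03950.
Darcy flux q = K · i = 1.300 × 0.03950 = 0.05135 m/day.
Seepage velocity v = q / n_e = 0.05135 / 0.15 = 0.3423 m/day.
Travel time t = L / v = 1380 / 0.3423 = 4031 days = 11.04 years.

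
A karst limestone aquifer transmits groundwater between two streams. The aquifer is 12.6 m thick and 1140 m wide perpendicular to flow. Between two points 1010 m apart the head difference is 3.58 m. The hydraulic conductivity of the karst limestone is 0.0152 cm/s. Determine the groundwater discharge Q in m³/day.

669

Convert K: 0.0152 cm/s × 864 = 13.13 m/day.
Cross-sectional area A = 1140 × 12.6 = 14364 m².
Hydraulic gradient i = Δh / L = 3.58 / 1010 = 0.003545.
Darcy's law: Q = K · A · i = 13.13 × 14364 × 0.003545 = 668.6 m³/day.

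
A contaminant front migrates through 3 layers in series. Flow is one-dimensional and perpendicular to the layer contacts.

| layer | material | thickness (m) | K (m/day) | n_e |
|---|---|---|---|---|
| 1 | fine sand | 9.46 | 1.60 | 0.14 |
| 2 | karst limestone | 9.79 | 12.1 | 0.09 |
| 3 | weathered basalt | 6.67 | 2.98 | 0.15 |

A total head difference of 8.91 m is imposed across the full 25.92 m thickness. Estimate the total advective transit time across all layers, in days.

With flow normal to the layers, continuity requires the same specific discharge q through every layer.
Σ(b_i/K_i) = 9.46/1.60 + 9.79/12.1 + 6.67/2.98 = 8.960 d.
q = Δh / Σ(b_i/K_i) = 8.91 / 8.960 = 0.9944 m/day.
In each layer the seepage velocity is v_i = q/n_i, so the layer transit time is t_i = b_i·n_i / q:
  layer 1 (fine sand): t_1 = 9.46 × 0.14 / 0.9944 = 1.332 d
  layer 2 (karst limestone): t_2 = 9.79 × 0.09 / 0.9944 = 0.8860 d
  layer 3 (weathered basalt): t_3 = 6.67 × 0.15 / 0.9944 = 1.006 d
Total t = Σ t_i = 3.224 days.

3.22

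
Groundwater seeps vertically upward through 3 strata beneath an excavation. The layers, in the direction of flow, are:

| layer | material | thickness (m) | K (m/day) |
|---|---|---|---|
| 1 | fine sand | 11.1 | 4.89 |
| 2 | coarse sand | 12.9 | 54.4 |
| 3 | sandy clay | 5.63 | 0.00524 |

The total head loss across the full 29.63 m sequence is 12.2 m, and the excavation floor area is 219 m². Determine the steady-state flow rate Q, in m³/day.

Flow is perpendicular to layering, so the layers act in series and the equivalent K is the thickness-weighted harmonic mean.
Total thickness L = 11.1 + 12.9 + 5.63 = 29.63 m.
Σ(b_i/K_i) = 11.1/4.89 + 12.9/54.4 + 5.63/0.00524 = 1077 d.
K_eq = L / Σ(b_i/K_i) = 29.63 / 1077 = 0.02751 m/day.
Q = K_eq · A · (Δh/L) = 0.02751 × 219 × (12.2/29.63) = 2.481 m³/day.

2.48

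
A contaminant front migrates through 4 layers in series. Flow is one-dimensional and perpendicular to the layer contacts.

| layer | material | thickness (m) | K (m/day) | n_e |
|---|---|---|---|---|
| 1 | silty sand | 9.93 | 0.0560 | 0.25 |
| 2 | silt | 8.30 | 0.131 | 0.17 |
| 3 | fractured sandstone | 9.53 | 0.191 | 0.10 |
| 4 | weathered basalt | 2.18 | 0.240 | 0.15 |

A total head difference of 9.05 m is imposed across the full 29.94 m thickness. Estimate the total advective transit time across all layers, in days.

With flow normal to the layers, continuity requires the same specific discharge q through every layer.
Σ(b_i/K_i) = 9.93/0.0560 + 8.30/0.131 + 9.53/0.191 + 2.18/0.240 = 299.7 d.
q = Δh / Σ(b_i/K_i) = 9.05 / 299.7 = 0.03020 m/day.
In each layer the seepage velocity is v_i = q/n_i, so the layer transit time is t_i = b_i·n_i / q:
  layer 1 (silty sand): t_1 = 9.93 × 0.25 / 0.03020 = 82.20 d
  layer 2 (silt): t_2 = 8.30 × 0.17 / 0.03020 = 46.72 d
  layer 3 (fractured sandstone): t_3 = 9.53 × 0.10 / 0.03020 = 31.56 d
  layer 4 (weathered basalt): t_4 = 2.18 × 0.15 / 0.03020 = 10.83 d
Total t = Σ t_i = 171.3 days.

171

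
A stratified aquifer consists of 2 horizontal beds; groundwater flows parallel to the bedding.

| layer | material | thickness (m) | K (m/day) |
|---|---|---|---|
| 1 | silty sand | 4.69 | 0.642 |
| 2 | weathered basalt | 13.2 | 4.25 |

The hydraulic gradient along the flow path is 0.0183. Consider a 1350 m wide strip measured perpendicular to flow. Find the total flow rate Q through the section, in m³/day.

1460

Flow is parallel to layering, so each bed carries its own Darcy discharge and the transmissivities add.
Σ(K_i·b_i) = 0.642×4.69 + 4.25×13.2 = 59.11 m²/day.
Hydraulic gradient i = 0.0183.
Q = Σ(K_i·b_i) · W · i = 59.11 × 1350 × 0.01830 = 1460 m³/day.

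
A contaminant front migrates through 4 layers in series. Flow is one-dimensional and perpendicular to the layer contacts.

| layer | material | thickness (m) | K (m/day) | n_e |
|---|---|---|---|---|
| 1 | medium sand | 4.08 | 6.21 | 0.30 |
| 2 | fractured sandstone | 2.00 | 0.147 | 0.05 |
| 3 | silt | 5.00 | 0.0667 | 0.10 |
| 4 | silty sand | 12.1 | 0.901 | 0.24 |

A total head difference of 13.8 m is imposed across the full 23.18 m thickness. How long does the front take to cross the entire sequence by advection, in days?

With flow normal to the layers, continuity requires the same specific discharge q through every layer.
Σ(b_i/K_i) = 4.08/6.21 + 2.00/0.147 + 5.00/0.0667 + 12.1/0.901 = 102.7 d.
q = Δh / Σ(b_i/K_i) = 13.8 / 102.7 = 0.1344 m/day.
In each layer the seepage velocity is v_i = q/n_i, so the layer transit time is t_i = b_i·n_i / q:
  layer 1 (medium sand): t_1 = 4.08 × 0.30 / 0.1344 = 9.105 d
  layer 2 (fractured sandstone): t_2 = 2.00 × 0.05 / 0.1344 = 0.7439 d
  layer 3 (silt): t_3 = 5.00 × 0.10 / 0.1344 = 3.719 d
  layer 4 (silty sand): t_4 = 12.1 × 0.24 / 0.1344 = 21.60 d
Total t = Σ t_i = 35.17 days.

35.2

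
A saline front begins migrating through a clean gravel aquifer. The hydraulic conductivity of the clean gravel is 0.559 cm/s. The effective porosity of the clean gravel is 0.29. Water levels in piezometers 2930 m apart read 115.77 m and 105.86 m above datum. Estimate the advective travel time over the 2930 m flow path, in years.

1.42

Convert K: 0.559 cm/s × 864 = 483.0 m/day.
Hydraulic gradient i = (115.77 − 105.86) / 2930 = 9.91 / 2930 = 0.003382.
Darcy flux q = K · i = 483.0 × 0.003382 = 1.634 m/day.
Seepage velocity v = q / n_e = 1.634 / 0.29 = 5.633 m/day.
Travel time t = L / v = 2930 / 5.633 = 520.2 days = 1.424 years.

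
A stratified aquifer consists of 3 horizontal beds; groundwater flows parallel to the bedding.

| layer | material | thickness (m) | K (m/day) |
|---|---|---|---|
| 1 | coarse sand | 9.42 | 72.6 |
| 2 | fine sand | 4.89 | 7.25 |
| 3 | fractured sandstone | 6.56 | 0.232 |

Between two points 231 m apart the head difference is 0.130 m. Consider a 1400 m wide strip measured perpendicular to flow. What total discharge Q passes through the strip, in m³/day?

Flow is parallel to layering, so each bed carries its own Darcy discharge and the transmissivities add.
Σ(K_i·b_i) = 72.6×9.42 + 7.25×4.89 + 0.232×6.56 = 720.9 m²/day.
Hydraulic gradient i = Δh / L = 0.130 / 231 = 0.0005628.
Q = Σ(K_i·b_i) · W · i = 720.9 × 1400 × 0.0005628 = 568.0 m³/day.

568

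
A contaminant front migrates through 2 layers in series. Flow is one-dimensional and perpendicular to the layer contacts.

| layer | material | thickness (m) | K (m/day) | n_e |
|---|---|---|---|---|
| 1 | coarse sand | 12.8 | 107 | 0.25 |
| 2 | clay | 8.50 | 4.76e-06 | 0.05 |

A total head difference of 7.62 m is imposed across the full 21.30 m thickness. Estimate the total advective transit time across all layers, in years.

2330

With flow normal to the layers, continuity requires the same specific discharge q through every layer.
Σ(b_i/K_i) = 12.8/107 + 8.50/4.76e-06 = 1.786e+06 d.
q = Δh / Σ(b_i/K_i) = 7.62 / 1.786e+06 = 4.267e-06 m/day.
In each layer the seepage velocity is v_i = q/n_i, so the layer transit time is t_i = b_i·n_i / q:
  layer 1 (coarse sand): t_1 = 12.8 × 0.25 / 4.267e-06 = 7.499e+05 d
  layer 2 (clay): t_2 = 8.50 × 0.05 / 4.267e-06 = 99597 d
Total t = Σ t_i = 8.495e+05 days = 2326 years.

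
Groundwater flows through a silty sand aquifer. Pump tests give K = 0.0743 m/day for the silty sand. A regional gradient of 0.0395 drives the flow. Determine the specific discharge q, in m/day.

0.00293

Hydraulic gradient i = 0.0395.
Specific discharge q = K · i = 0.07430 × 0.03950 = 0.002935 m/day.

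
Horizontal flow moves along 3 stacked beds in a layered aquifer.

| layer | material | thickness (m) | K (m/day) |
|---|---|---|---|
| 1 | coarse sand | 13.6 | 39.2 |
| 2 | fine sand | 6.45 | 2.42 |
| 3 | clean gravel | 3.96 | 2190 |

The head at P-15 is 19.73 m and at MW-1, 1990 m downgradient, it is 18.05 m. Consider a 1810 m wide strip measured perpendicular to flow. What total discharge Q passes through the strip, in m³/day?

14100

Flow is parallel to layering, so each bed carries its own Darcy discharge and the transmissivities add.
Σ(K_i·b_i) = 39.2×13.6 + 2.42×6.45 + 2190×3.96 = 9221 m²/day.
Hydraulic gradient i = (19.73 − 18.05) / 1990 = 1.68 / 1990 = 0.0008442.
Q = Σ(K_i·b_i) · W · i = 9221 × 1810 × 0.0008442 = 14090 m³/day.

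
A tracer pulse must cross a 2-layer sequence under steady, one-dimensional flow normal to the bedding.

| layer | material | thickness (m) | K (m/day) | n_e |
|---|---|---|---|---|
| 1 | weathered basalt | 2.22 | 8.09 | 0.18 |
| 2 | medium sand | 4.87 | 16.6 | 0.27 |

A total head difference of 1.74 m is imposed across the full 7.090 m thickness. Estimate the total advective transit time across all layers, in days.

With flow normal to the layers, continuity requires the same specific discharge q through every layer.
Σ(b_i/K_i) = 2.22/8.09 + 4.87/16.6 = 0.5678 d.
q = Δh / Σ(b_i/K_i) = 1.74 / 0.5678 = 3.065 m/day.
In each layer the seepage velocity is v_i = q/n_i, so the layer transit time is t_i = b_i·n_i / q:
  layer 1 (weathered basalt): t_1 = 2.22 × 0.18 / 3.065 = 0.1304 d
  layer 2 (medium sand): t_2 = 4.87 × 0.27 / 3.065 = 0.4291 d
Total t = Σ t_i = 0.5595 days.

0.559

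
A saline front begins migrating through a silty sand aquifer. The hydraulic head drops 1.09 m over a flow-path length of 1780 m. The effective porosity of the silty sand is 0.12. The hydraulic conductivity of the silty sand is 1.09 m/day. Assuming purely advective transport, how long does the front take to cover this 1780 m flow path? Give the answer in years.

876

Hydraulic gradient i = Δh / L = 1.09 / 1780 = 0.0006124.
Darcy flux q = K · i = 1.090 × 0.0006124 = 0.0006675 m/day.
Seepage velocity v = q / n_e = 0.0006675 / 0.12 = 0.005562 m/day.
Travel time t = L / v = 1780 / 0.005562 = 3.200e+05 days = 876.1 years.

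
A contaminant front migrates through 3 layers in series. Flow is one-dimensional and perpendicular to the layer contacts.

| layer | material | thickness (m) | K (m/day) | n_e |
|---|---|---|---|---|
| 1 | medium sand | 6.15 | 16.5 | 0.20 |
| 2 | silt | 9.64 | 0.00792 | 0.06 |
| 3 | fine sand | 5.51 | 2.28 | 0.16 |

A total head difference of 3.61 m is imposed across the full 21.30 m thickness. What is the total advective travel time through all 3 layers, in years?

2.49

With flow normal to the layers, continuity requires the same specific discharge q through every layer.
Σ(b_i/K_i) = 6.15/16.5 + 9.64/0.00792 + 5.51/2.28 = 1220 d.
q = Δh / Σ(b_i/K_i) = 3.61 / 1220 = 0.002959 m/day.
In each layer the seepage velocity is v_i = q/n_i, so the layer transit time is t_i = b_i·n_i / q:
  layer 1 (medium sand): t_1 = 6.15 × 0.20 / 0.002959 = 415.7 d
  layer 2 (silt): t_2 = 9.64 × 0.06 / 0.002959 = 195.5 d
  layer 3 (fine sand): t_3 = 5.51 × 0.16 / 0.002959 = 297.9 d
Total t = Σ t_i = 909.1 days = 2.489 years.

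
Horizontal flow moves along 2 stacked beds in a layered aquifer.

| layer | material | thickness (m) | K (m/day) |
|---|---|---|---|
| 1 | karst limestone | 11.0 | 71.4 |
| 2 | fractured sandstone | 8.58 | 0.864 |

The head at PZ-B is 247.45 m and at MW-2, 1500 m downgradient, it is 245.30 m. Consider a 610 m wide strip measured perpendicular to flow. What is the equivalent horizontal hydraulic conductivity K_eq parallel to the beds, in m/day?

Flow is parallel to layering, so each bed carries its own Darcy discharge and the transmissivities add.
Σ(K_i·b_i) = 71.4×11.0 + 0.864×8.58 = 792.8 m²/day.
Total thickness b = 19.58 m, so K_eq = Σ(K_i·b_i)/b = 40.49 m/day.

40.5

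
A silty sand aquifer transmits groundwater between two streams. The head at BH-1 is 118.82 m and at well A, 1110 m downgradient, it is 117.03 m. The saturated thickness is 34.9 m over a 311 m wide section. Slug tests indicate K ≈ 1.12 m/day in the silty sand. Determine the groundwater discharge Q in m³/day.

Cross-sectional area A = 311 × 34.9 = 10854 m².
Hydraulic gradient i = (118.82 − 117.03) / 1110 = 1.79 / 1110 = 0.001613.
Darcy's law: Q = K · A · i = 1.120 × 10854 × 0.001613 = 19.60 m³/day.

19.6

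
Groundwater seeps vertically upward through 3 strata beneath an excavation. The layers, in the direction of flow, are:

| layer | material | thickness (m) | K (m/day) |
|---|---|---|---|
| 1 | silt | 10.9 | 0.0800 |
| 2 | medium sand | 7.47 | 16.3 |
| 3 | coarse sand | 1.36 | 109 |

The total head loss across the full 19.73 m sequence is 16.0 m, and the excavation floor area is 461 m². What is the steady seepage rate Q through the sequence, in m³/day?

Flow is perpendicular to layering, so the layers act in series and the equivalent K is the thickness-weighted harmonic mean.
Total thickness L = 10.9 + 7.47 + 1.36 = 19.73 m.
Σ(b_i/K_i) = 10.9/0.0800 + 7.47/16.3 + 1.36/109 = 136.7 d.
K_eq = L / Σ(b_i/K_i) = 19.73 / 136.7 = 0.1443 m/day.
Q = K_eq · A · (Δh/L) = 0.1443 × 461 × (16.0/19.73) = 53.95 m³/day.

53.9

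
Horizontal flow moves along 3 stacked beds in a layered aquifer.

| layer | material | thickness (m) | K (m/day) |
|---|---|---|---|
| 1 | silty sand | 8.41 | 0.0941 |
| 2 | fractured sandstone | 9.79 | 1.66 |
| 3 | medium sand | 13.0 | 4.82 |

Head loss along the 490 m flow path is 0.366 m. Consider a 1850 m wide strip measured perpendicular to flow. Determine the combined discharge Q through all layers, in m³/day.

Flow is parallel to layering, so each bed carries its own Darcy discharge and the transmissivities add.
Σ(K_i·b_i) = 0.0941×8.41 + 1.66×9.79 + 4.82×13.0 = 79.70 m²/day.
Hydraulic gradient i = Δh / L = 0.366 / 490 = 0.0007469.
Q = Σ(K_i·b_i) · W · i = 79.70 × 1850 × 0.0007469 = 110.1 m³/day.

110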